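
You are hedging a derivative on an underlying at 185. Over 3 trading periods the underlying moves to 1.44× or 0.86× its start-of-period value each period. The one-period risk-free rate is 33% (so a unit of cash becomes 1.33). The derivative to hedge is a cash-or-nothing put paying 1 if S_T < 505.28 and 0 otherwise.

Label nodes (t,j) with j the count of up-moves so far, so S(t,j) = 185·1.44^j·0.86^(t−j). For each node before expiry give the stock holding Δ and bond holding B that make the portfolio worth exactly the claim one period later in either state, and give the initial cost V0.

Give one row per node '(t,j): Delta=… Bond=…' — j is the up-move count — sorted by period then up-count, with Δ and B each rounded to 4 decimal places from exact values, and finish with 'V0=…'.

No-arbitrage ⇒ martingale measure with p* = (R−d)/(u−d) = 0.8103.
Terminal payoffs: V(3,0)=1.0000, V(3,1)=1.0000, V(3,2)=1.0000, V(3,3)=0.0000
(2,0): S=136.8260. Δ = (V_up−V_dn)/(S_up−S_dn) = (1.0000−1.0000)/(197.0294−117.6704) = 0.0000. V = [p*·1.0000 + (1−p*)·1.0000]/1.33 = 0.7519. B = V − Δ·S = 0.7519.
(2,1): S=229.1040. Δ = (V_up−V_dn)/(S_up−S_dn) = (1.0000−1.0000)/(329.9098−197.0294) = 0.0000. V = [p*·1.0000 + (1−p*)·1.0000]/1.33 = 0.7519. B = V − Δ·S = 0.7519.
(2,2): S=383.6160. Δ = (V_up−V_dn)/(S_up−S_dn) = (0.0000−1.0000)/(552.4070−329.9098) = -0.0045. V = [p*·0.0000 + (1−p*)·1.0000]/1.33 = 0.1426. B = V − Δ·S = 1.8667.
(1,0): S=159.1000. Δ = (V_up−V_dn)/(S_up−S_dn) = (0.7519−0.7519)/(229.1040−136.8260) = 0.0000. V = [p*·0.7519 + (1−p*)·0.7519]/1.33 = 0.5653. B = V − Δ·S = 0.5653.
(1,1): S=266.4000. Δ = (V_up−V_dn)/(S_up−S_dn) = (0.1426−0.7519)/(383.6160−229.1040) = -0.0039. V = [p*·0.1426 + (1−p*)·0.7519]/1.33 = 0.1941. B = V − Δ·S = 1.2446.
(0,0): S=185.0000. Δ = (V_up−V_dn)/(S_up−S_dn) = (0.1941−0.5653)/(266.4000−159.1000) = -0.0035. V = [p*·0.1941 + (1−p*)·0.5653]/1.33 = 0.1989. B = V − Δ·S = 0.8389.
Self-financing check: at every node Δ·S+B equals the discounted successor values.

(0,0): Delta=-0.0035 Bond=0.8389
(1,0): Delta=0.0000 Bond=0.5653
(1,1): Delta=-0.0039 Bond=1.2446
(2,0): Delta=0.0000 Bond=0.7519
(2,1): Delta=0.0000 Bond=0.7519
(2,2): Delta=-0.0045 Bond=1.8667
V0=0.1989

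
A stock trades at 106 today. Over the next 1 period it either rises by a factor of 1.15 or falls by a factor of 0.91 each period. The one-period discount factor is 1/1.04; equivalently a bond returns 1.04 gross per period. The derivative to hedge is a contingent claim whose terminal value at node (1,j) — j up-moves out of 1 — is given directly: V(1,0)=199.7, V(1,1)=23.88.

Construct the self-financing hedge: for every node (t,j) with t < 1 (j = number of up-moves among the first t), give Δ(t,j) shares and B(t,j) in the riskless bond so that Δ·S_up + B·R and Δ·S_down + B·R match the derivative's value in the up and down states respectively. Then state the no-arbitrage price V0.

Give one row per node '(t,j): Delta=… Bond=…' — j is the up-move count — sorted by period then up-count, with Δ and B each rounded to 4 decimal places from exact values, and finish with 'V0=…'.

The replicating-portfolio and risk-neutral prices coincide; use p* = (1.04−0.91)/(1.15−0.91) = 0.5417 for the latter.
Terminal values V(1,·): V(1,0)=199.7000, V(1,1)=23.8800
Node (0,0) S=106.0000: V=(p*·23.8800+(1−p*)·199.7000)/1.04=100.4463; Δ=(23.8800−199.7000)/(121.9000−96.4600)=-6.9112; B=V−Δ·S=833.0296
Check: Δ(0,0)·S0 + B(0,0) = 100.4463 = V0.

(0,0): Delta=-6.9112 Bond=833.0296
V0=100.4463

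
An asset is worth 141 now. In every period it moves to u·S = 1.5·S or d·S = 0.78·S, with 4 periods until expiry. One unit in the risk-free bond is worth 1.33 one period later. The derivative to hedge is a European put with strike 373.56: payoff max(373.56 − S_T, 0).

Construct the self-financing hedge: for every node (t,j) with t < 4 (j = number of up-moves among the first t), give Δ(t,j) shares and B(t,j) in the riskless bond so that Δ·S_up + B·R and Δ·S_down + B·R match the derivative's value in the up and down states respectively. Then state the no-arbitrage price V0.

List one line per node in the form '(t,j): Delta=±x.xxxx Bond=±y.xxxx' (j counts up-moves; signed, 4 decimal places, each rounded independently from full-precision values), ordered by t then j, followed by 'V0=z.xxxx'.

(0,0): Delta=-0.3650 Bond=66.8755
(1,0): Delta=-1.0000 Bond=158.7835
(1,1): Delta=-0.2629 Bond=67.3577
(2,0): Delta=-1.0000 Bond=211.1821
(2,1): Delta=-1.0000 Bond=211.1821
(2,2): Delta=-0.1444 Bond=52.0014
(3,0): Delta=-1.0000 Bond=280.8722
(3,1): Delta=-1.0000 Bond=280.8722
(3,2): Delta=-1.0000 Bond=280.8722
(3,3): Delta=-0.0069 Bond=3.7242
V0=15.4129

Since d<R<u, set p* = (R−d)/(u−d) = 0.7639; price each node as the discounted p*-expectation of its children.
Terminal payoffs: V(4,0)=321.3688, V(4,1)=273.1923, V(4,2)=180.5451, V(4,3)=2.3775, V(4,4)=0.0000
Node (3,0) S=66.9118: V=(p*·273.1923+(1−p*)·321.3688)/1.33=213.9603; Δ=(273.1923−321.3688)/(100.3677−52.1912)=-1.0000; B=V−Δ·S=280.8722
Node (3,1) S=128.6766: V=(p*·180.5451+(1−p*)·273.1923)/1.33=152.1956; Δ=(180.5451−273.1923)/(193.0149−100.3677)=-1.0000; B=V−Δ·S=280.8722
Node (3,2) S=247.4550: V=(p*·2.3775+(1−p*)·180.5451)/1.33=33.4172; Δ=(2.3775−180.5451)/(371.1825−193.0149)=-1.0000; B=V−Δ·S=280.8722
Node (3,3) S=475.8750: V=(p*·0.0000+(1−p*)·2.3775)/1.33=0.4221; Δ=(0.0000−2.3775)/(713.8125−371.1825)=-0.0069; B=V−Δ·S=3.7242
Node (2,0) S=85.7844: V=(p*·152.1956+(1−p*)·213.9603)/1.33=125.3977; Δ=(152.1956−213.9603)/(128.6766−66.9118)=-1.0000; B=V−Δ·S=211.1821
Node (2,1) S=164.9700: V=(p*·33.4172+(1−p*)·152.1956)/1.33=46.2121; Δ=(33.4172−152.1956)/(247.4550−128.6766)=-1.0000; B=V−Δ·S=211.1821
Node (2,2) S=317.2500: V=(p*·0.4221+(1−p*)·33.4172)/1.33=6.1749; Δ=(0.4221−33.4172)/(475.8750−247.4550)=-0.1444; B=V−Δ·S=52.0014
Node (1,0) S=109.9800: V=(p*·46.2121+(1−p*)·125.3977)/1.33=48.8035; Δ=(46.2121−125.3977)/(164.9700−85.7844)=-1.0000; B=V−Δ·S=158.7835
Node (1,1) S=211.5000: V=(p*·6.1749+(1−p*)·46.2121)/1.33=11.7505; Δ=(6.1749−46.2121)/(317.2500−164.9700)=-0.2629; B=V−Δ·S=67.3577
Node (0,0) S=141.0000: V=(p*·11.7505+(1−p*)·48.8035)/1.33=15.4129; Δ=(11.7505−48.8035)/(211.5000−109.9800)=-0.3650; B=V−Δ·S=66.8755
Check: Δ(0,0)·S0 + B(0,0) = 15.4129 = V0.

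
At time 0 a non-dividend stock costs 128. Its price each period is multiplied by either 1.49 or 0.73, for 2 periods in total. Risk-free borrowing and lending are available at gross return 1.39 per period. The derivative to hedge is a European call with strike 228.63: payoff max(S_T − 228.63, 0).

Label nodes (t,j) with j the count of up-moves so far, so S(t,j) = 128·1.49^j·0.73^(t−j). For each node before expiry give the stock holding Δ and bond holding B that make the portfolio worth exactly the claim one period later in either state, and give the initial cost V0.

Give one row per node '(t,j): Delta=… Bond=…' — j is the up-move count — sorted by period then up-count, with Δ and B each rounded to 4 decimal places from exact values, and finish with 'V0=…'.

The replicating-portfolio and risk-neutral prices coincide; use p* = (1.39−0.73)/(1.49−0.73) = 0.8684 for the latter.
At expiry t=2: V(2,0)=0.0000, V(2,1)=0.0000, V(2,2)=55.5428
Node (1,0) S=93.4400: V=(p*·0.0000+(1−p*)·0.0000)/1.39=0.0000; Δ=(0.0000−0.0000)/(139.2256−68.2112)=0.0000; B=V−Δ·S=0.0000
Node (1,1) S=190.7200: V=(p*·55.5428+(1−p*)·0.0000)/1.39=34.7011; Δ=(55.5428−0.0000)/(284.1728−139.2256)=0.3832; B=V−Δ·S=-38.3815
Node (0,0) S=128.0000: V=(p*·34.7011+(1−p*)·0.0000)/1.39=21.6800; Δ=(34.7011−0.0000)/(190.7200−93.4400)=0.3567; B=V−Δ·S=-23.9794
Self-financing check: at every node Δ·S+B equals the discounted successor values.

(0,0): Delta=0.3567 Bond=-23.9794
(1,0): Delta=0.0000 Bond=0.0000
(1,1): Delta=0.3832 Bond=-38.3815
V0=21.6800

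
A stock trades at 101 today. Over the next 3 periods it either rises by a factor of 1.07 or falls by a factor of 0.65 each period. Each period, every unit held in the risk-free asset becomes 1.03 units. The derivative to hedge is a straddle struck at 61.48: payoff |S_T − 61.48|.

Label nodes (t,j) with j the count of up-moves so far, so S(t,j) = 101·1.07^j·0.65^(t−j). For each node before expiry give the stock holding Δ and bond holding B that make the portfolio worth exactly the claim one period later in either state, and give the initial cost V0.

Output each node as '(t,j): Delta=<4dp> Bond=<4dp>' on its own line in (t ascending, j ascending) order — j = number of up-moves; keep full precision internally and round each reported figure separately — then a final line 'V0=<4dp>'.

Risk-neutral probability p* = (R−d)/(u−d) = (1.03−0.65)/(1.07−0.65) = 0.9048.
Terminal values V(3,·): V(3,0)=33.7429, V(3,1)=15.8204, V(3,2)=13.6827, V(3,3)=62.2493
Node (2,0) S=42.6725: V=(p*·15.8204+(1−p*)·33.7429)/1.03=17.0168; Δ=(15.8204−33.7429)/(45.6596−27.7371)=-1.0000; B=V−Δ·S=59.6893
Node (2,1) S=70.2455: V=(p*·13.6827+(1−p*)·15.8204)/1.03=13.4818; Δ=(13.6827−15.8204)/(75.1627−45.6596)=-0.0725; B=V−Δ·S=18.5717
Node (2,2) S=115.6349: V=(p*·62.2493+(1−p*)·13.6827)/1.03=55.9456; Δ=(62.2493−13.6827)/(123.7293−75.1627)=1.0000; B=V−Δ·S=-59.6893
Node (1,0) S=65.6500: V=(p*·13.4818+(1−p*)·17.0168)/1.03=13.4160; Δ=(13.4818−17.0168)/(70.2455−42.6725)=-0.1282; B=V−Δ·S=21.8327
Node (1,1) S=108.0700: V=(p*·55.9456+(1−p*)·13.4818)/1.03=50.3897; Δ=(55.9456−13.4818)/(115.6349−70.2455)=0.9355; B=V−Δ·S=-50.7145
Node (0,0) S=101.0000: V=(p*·50.3897+(1−p*)·13.4160)/1.03=45.5033; Δ=(50.3897−13.4160)/(108.0700−65.6500)=0.8716; B=V−Δ·S=-42.5293
Check: Δ(0,0)·S0 + B(0,0) = 45.5033 = V0.

(0,0): Delta=0.8716 Bond=-42.5293
(1,0): Delta=-0.1282 Bond=21.8327
(1,1): Delta=0.9355 Bond=-50.7145
(2,0): Delta=-1.0000 Bond=59.6893
(2,1): Delta=-0.0725 Bond=18.5717
(2,2): Delta=1.0000 Bond=-59.6893
V0=45.5033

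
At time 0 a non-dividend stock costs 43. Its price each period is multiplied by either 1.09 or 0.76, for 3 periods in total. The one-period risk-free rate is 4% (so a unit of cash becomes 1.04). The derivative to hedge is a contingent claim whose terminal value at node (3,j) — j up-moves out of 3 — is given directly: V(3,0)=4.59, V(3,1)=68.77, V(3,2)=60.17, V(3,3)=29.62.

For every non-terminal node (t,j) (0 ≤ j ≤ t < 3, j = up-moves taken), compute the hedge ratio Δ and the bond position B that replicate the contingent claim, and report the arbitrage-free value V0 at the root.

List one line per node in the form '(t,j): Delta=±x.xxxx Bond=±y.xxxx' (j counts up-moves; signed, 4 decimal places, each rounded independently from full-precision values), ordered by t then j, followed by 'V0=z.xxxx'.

(0,0): Delta=-1.4811 Bond=100.8627
(1,0): Delta=0.2164 Bond=49.4228
(1,1): Delta=-1.6924 Bond=114.8033
(2,0): Delta=7.8305 Bond=-137.7101
(2,1): Delta=-0.7316 Bond=85.1693
(2,2): Delta=-1.8121 Bond=125.5073
V0=37.1759

Risk-neutral probability p* = (R−d)/(u−d) = (1.04−0.76)/(1.09−0.76) = 0.8485.
Payoff layer (t=3): V(3,0)=4.5900, V(3,1)=68.7700, V(3,2)=60.1700, V(3,3)=29.6200
Node (2,0) S=24.8368: V=(p*·68.7700+(1−p*)·4.5900)/1.04=56.7748; Δ=(68.7700−4.5900)/(27.0721−18.8760)=7.8305; B=V−Δ·S=-137.7101
Node (2,1) S=35.6212: V=(p*·60.1700+(1−p*)·68.7700)/1.04=59.1087; Δ=(60.1700−68.7700)/(38.8271−27.0721)=-0.7316; B=V−Δ·S=85.1693
Node (2,2) S=51.0883: V=(p*·29.6200+(1−p*)·60.1700)/1.04=32.9315; Δ=(29.6200−60.1700)/(55.6862−38.8271)=-1.8121; B=V−Δ·S=125.5073
Node (1,0) S=32.6800: V=(p*·59.1087+(1−p*)·56.7748)/1.04=56.4952; Δ=(59.1087−56.7748)/(35.6212−24.8368)=0.2164; B=V−Δ·S=49.4228
Node (1,1) S=46.8700: V=(p*·32.9315+(1−p*)·59.1087)/1.04=35.4786; Δ=(32.9315−59.1087)/(51.0883−35.6212)=-1.6924; B=V−Δ·S=114.8033
Node (0,0) S=43.0000: V=(p*·35.4786+(1−p*)·56.4952)/1.04=37.1759; Δ=(35.4786−56.4952)/(46.8700−32.6800)=-1.4811; B=V−Δ·S=100.8627
Root portfolio cost Δ·43+B reproduces V0=37.1759.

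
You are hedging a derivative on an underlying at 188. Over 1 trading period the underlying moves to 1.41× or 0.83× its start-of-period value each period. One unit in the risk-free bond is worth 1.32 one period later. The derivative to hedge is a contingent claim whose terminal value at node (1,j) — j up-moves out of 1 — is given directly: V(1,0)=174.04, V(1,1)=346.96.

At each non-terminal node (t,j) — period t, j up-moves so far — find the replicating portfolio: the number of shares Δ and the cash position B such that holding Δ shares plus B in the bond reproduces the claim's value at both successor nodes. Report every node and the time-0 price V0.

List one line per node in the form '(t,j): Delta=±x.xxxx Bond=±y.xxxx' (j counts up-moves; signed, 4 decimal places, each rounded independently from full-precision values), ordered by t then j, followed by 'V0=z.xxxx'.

(0,0): Delta=1.5858 Bond=-55.6170
V0=242.5209

Since d<R<u, set p* = (R−d)/(u−d) = 0.8448; price each node as the discounted p*-expectation of its children.
Payoff layer (t=1): V(1,0)=174.0400, V(1,1)=346.9600
Node (0,0) S=188.0000: V=(p*·346.9600+(1−p*)·174.0400)/1.32=242.5209; Δ=(346.9600−174.0400)/(265.0800−156.0400)=1.5858; B=V−Δ·S=-55.6170
Check: Δ(0,0)·S0 + B(0,0) = 242.5209 = V0.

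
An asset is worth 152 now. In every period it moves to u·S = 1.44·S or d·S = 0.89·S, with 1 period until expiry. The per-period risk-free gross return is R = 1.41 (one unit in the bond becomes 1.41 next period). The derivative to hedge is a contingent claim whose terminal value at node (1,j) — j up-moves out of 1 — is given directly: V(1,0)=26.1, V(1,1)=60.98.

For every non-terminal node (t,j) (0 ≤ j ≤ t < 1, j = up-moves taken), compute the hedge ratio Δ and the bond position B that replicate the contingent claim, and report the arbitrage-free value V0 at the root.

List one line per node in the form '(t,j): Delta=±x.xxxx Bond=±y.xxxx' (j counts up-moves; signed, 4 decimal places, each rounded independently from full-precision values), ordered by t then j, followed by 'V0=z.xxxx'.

No-arbitrage ⇒ martingale measure with p* = (R−d)/(u−d) = 0.9455.
Payoff layer (t=1): V(1,0)=26.1000, V(1,1)=60.9800
(0,0): S=152.0000. Δ = (V_up−V_dn)/(S_up−S_dn) = (60.9800−26.1000)/(218.8800−135.2800) = 0.4172. V = [p*·60.9800 + (1−p*)·26.1000]/1.41 = 41.8989. B = V − Δ·S = -21.5193.
Each (Δ,B) replicates both successor values, so the strategy is self-financing and V0 is arbitrage-free.

(0,0): Delta=0.4172 Bond=-21.5193
V0=41.8989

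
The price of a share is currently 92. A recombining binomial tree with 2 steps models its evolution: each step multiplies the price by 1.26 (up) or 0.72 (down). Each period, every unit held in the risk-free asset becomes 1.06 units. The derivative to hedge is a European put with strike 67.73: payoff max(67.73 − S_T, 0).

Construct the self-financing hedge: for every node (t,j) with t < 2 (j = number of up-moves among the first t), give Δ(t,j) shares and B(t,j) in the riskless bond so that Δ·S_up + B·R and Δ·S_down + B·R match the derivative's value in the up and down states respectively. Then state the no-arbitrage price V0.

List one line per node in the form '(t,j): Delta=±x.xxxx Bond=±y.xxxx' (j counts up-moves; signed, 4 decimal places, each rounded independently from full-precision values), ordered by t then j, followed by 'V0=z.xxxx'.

(0,0): Delta=-0.1409 Bond=15.4113
(1,0): Delta=-0.5602 Bond=44.1070
(1,1): Delta=0.0000 Bond=0.0000
V0=2.4462

The replicating-portfolio and risk-neutral prices coincide; use p* = (1.06−0.72)/(1.26−0.72) = 0.6296 for the latter.
At expiry t=2: V(2,0)=20.0372, V(2,1)=0.0000, V(2,2)=0.0000
  t=1,j=0: stock 66.2400 → up 83.4624 (V=0.0000), down 47.6928 (V=20.0372). Price 7.0011; hedge Δ=-0.5602, bond B=44.1070.
  t=1,j=1: stock 115.9200 → up 146.0592 (V=0.0000), down 83.4624 (V=0.0000). Price 0.0000; hedge Δ=0.0000, bond B=0.0000.
  t=0,j=0: stock 92.0000 → up 115.9200 (V=0.0000), down 66.2400 (V=7.0011). Price 2.4462; hedge Δ=-0.1409, bond B=15.4113.
The time-0 hedge costs 2.4462, which is the no-arbitrage price.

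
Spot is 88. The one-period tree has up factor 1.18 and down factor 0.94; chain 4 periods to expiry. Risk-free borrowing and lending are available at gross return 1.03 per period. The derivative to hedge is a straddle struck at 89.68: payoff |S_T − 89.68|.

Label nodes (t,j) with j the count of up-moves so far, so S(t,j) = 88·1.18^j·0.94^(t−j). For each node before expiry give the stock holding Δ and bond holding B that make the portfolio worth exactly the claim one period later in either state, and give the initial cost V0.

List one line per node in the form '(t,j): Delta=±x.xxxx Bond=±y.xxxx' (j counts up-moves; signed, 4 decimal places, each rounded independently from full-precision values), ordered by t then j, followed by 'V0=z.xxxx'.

(0,0): Delta=0.4981 Bond=-27.5960
(1,0): Delta=0.1965 Bond=-3.4752
(1,1): Delta=0.8986 Bond=-70.0052
(2,0): Delta=-0.2747 Bond=33.0626
(2,1): Delta=0.8222 Bond=-64.6494
(2,2): Delta=1.0000 Bond=-84.5320
(3,0): Delta=-1.0000 Bond=87.0680
(3,1): Delta=0.6883 Bond=-54.3014
(3,2): Delta=1.0000 Bond=-87.0680
(3,3): Delta=1.0000 Bond=-87.0680
V0=16.2410

No-arbitrage ⇒ martingale measure with p* = (R−d)/(u−d) = 0.3750.
Terminal values V(4,·): V(4,0)=20.9741, V(4,1)=3.4322, V(4,2)=18.5886, V(4,3)=46.2316, V(4,4)=80.9324
  t=3,j=0: stock 73.0914 → up 86.2478 (V=3.4322), down 68.7059 (V=20.9741). Price 13.9766; hedge Δ=-1.0000, bond B=87.0680.
  t=3,j=1: stock 91.7530 → up 108.2686 (V=18.5886), down 86.2478 (V=3.4322). Price 8.8503; hedge Δ=0.6883, bond B=-54.3014.
  t=3,j=2: stock 115.1793 → up 135.9116 (V=46.2316), down 108.2686 (V=18.5886). Price 28.1114; hedge Δ=1.0000, bond B=-87.0680.
  t=3,j=3: stock 144.5868 → up 170.6124 (V=80.9324), down 135.9116 (V=46.2316). Price 57.5189; hedge Δ=1.0000, bond B=-87.0680.
  t=2,j=0: stock 77.7568 → up 91.7530 (V=8.8503), down 73.0914 (V=13.9766). Price 11.7031; hedge Δ=-0.2747, bond B=33.0626.
  t=2,j=1: stock 97.6096 → up 115.1793 (V=28.1114), down 91.7530 (V=8.8503). Price 15.6051; hedge Δ=0.8222, bond B=-64.6494.
  t=2,j=2: stock 122.5312 → up 144.5868 (V=57.5189), down 115.1793 (V=28.1114). Price 37.9992; hedge Δ=1.0000, bond B=-84.5320.
  t=1,j=0: stock 82.7200 → up 97.6096 (V=15.6051), down 77.7568 (V=11.7031). Price 12.7829; hedge Δ=0.1965, bond B=-3.4752.
  t=1,j=1: stock 103.8400 → up 122.5312 (V=37.9992), down 97.6096 (V=15.6051). Price 23.3037; hedge Δ=0.8986, bond B=-70.0052.
  t=0,j=0: stock 88.0000 → up 103.8400 (V=23.3037), down 82.7200 (V=12.7829). Price 16.2410; hedge Δ=0.4981, bond B=-27.5960.
Check: Δ(0,0)·S0 + B(0,0) = 16.2410 = V0.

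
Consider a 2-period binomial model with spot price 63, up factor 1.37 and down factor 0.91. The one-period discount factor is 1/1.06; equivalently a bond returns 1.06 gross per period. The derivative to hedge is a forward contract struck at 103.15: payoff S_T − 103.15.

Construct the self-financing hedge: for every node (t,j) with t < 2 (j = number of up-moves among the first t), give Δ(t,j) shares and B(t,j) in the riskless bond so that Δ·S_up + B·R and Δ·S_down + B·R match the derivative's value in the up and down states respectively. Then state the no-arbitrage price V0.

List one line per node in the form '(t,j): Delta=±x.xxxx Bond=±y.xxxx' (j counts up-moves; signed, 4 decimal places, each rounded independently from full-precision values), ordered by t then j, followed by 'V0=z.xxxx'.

(0,0): Delta=1.0000 Bond=-91.8031
(1,0): Delta=1.0000 Bond=-97.3113
(1,1): Delta=1.0000 Bond=-97.3113
V0=-28.8031

The replicating-portfolio and risk-neutral prices coincide; use p* = (1.06−0.91)/(1.37−0.91) = 0.3261 for the latter.
Terminal payoffs: V(2,0)=-50.9797, V(2,1)=-24.6079, V(2,2)=15.0947
(1,0): S=57.3300. Δ = (V_up−V_dn)/(S_up−S_dn) = (-24.6079−-50.9797)/(78.5421−52.1703) = 1.0000. V = [p*·-24.6079 + (1−p*)·-50.9797]/1.06 = -39.9813. B = V − Δ·S = -97.3113.
(1,1): S=86.3100. Δ = (V_up−V_dn)/(S_up−S_dn) = (15.0947−-24.6079)/(118.2447−78.5421) = 1.0000. V = [p*·15.0947 + (1−p*)·-24.6079]/1.06 = -11.0013. B = V − Δ·S = -97.3113.
(0,0): S=63.0000. Δ = (V_up−V_dn)/(S_up−S_dn) = (-11.0013−-39.9813)/(86.3100−57.3300) = 1.0000. V = [p*·-11.0013 + (1−p*)·-39.9813]/1.06 = -28.8031. B = V − Δ·S = -91.8031.
Self-financing check: at every node Δ·S+B equals the discounted successor values.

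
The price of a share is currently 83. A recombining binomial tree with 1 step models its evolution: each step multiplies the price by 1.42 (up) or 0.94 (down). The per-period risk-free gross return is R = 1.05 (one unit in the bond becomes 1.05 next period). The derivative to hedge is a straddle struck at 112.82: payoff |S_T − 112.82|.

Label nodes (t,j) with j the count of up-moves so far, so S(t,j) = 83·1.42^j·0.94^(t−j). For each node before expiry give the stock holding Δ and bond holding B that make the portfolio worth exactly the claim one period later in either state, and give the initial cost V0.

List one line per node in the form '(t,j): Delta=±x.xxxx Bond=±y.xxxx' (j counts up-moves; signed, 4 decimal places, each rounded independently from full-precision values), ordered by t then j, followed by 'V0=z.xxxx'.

No-arbitrage ⇒ martingale measure with p* = (R−d)/(u−d) = 0.2292.
Terminal values V(1,·): V(1,0)=34.8000, V(1,1)=5.0400
Node (0,0) S=83.0000: V=(p*·5.0400+(1−p*)·34.8000)/1.05=26.6476; Δ=(5.0400−34.8000)/(117.8600−78.0200)=-0.7470; B=V−Δ·S=88.6476
Root portfolio cost Δ·83+B reproduces V0=26.6476.

(0,0): Delta=-0.7470 Bond=88.6476
V0=26.6476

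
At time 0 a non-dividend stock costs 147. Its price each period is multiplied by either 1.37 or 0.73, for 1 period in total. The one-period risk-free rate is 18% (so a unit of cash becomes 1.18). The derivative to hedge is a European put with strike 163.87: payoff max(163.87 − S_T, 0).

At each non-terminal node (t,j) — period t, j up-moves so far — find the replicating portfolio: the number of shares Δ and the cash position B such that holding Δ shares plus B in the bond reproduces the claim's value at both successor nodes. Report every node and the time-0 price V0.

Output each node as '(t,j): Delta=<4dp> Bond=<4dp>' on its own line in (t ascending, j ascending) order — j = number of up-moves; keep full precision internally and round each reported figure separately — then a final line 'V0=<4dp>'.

Under the risk-neutral measure, an up-move has probability p* = (R−d)/(u−d) = 0.7031 and values discount at R = 1.18.
At expiry t=1: V(1,0)=56.5600, V(1,1)=0.0000
Node (0,0) S=147.0000: V=(p*·0.0000+(1−p*)·56.5600)/1.18=14.2299; Δ=(0.0000−56.5600)/(201.3900−107.3100)=-0.6012; B=V−Δ·S=102.6049
Each (Δ,B) replicates both successor values, so the strategy is self-financing and V0 is arbitrage-free.

(0,0): Delta=-0.6012 Bond=102.6049
V0=14.2299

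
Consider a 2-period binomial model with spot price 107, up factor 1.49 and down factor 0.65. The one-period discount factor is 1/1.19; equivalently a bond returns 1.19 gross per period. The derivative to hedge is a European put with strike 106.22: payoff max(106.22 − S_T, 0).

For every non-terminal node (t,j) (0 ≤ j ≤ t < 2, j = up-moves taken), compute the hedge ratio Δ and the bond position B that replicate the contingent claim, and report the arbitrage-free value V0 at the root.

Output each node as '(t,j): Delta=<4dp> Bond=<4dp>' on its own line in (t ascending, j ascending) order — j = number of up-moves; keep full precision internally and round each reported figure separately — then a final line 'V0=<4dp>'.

Risk-neutral probability p* = (R−d)/(u−d) = (1.19−0.65)/(1.49−0.65) = 0.6429.
At expiry t=2: V(2,0)=61.0125, V(2,1)=2.5905, V(2,2)=0.0000
(1,0): S=69.5500. Δ = (V_up−V_dn)/(S_up−S_dn) = (2.5905−61.0125)/(103.6295−45.2075) = -1.0000. V = [p*·2.5905 + (1−p*)·61.0125]/1.19 = 19.7105. B = V − Δ·S = 89.2605.
(1,1): S=159.4300. Δ = (V_up−V_dn)/(S_up−S_dn) = (0.0000−2.5905)/(237.5507−103.6295) = -0.0193. V = [p*·0.0000 + (1−p*)·2.5905]/1.19 = 0.7775. B = V − Δ·S = 3.8614.
(0,0): S=107.0000. Δ = (V_up−V_dn)/(S_up−S_dn) = (0.7775−19.7105)/(159.4300−69.5500) = -0.2106. V = [p*·0.7775 + (1−p*)·19.7105]/1.19 = 6.3355. B = V − Δ·S = 28.8749.
Self-financing check: at every node Δ·S+B equals the discounted successor values.

(0,0): Delta=-0.2106 Bond=28.8749
(1,0): Delta=-1.0000 Bond=89.2605
(1,1): Delta=-0.0193 Bond=3.8614
V0=6.3355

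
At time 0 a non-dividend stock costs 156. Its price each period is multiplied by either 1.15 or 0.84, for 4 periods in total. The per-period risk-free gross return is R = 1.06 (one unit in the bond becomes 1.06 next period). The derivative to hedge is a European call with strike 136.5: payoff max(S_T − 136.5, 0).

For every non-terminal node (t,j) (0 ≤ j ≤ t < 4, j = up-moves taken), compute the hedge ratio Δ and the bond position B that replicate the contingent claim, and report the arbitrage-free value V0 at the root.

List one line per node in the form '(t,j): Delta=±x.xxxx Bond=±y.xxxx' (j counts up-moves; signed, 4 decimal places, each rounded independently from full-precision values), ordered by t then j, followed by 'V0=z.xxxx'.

(0,0): Delta=0.8938 Bond=-89.5670
(1,0): Delta=0.6747 Bond=-66.2267
(1,1): Delta=0.9593 Bond=-106.6878
(2,0): Delta=0.1780 Bond=-15.5269
(2,1): Delta=0.8231 Bond=-92.5667
(2,2): Delta=1.0000 Bond=-121.4845
(3,0): Delta=0.0000 Bond=0.0000
(3,1): Delta=0.2312 Bond=-23.1916
(3,2): Delta=1.0000 Bond=-128.7736
(3,3): Delta=1.0000 Bond=-128.7736
V0=49.8702

Under the risk-neutral measure, an up-move has probability p* = (R−d)/(u−d) = 0.7097 and values discount at R = 1.06.
At expiry t=4: V(4,0)=0.0000, V(4,1)=0.0000, V(4,2)=9.0723, V(4,3)=62.7955, V(4,4)=136.3450
  t=3,j=0: stock 92.4618 → up 106.3311 (V=0.0000), down 77.6679 (V=0.0000). Price 0.0000; hedge Δ=0.0000, bond B=0.0000.
  t=3,j=1: stock 126.5846 → up 145.5723 (V=9.0723), down 106.3311 (V=0.0000). Price 6.0740; hedge Δ=0.2312, bond B=-23.1916.
  t=3,j=2: stock 173.3004 → up 199.2955 (V=62.7955), down 145.5723 (V=9.0723). Price 44.5268; hedge Δ=1.0000, bond B=-128.7736.
  t=3,j=3: stock 237.2565 → up 272.8450 (V=136.3450), down 199.2955 (V=62.7955). Price 108.4829; hedge Δ=1.0000, bond B=-128.7736.
  t=2,j=0: stock 110.0736 → up 126.5846 (V=6.0740), down 92.4618 (V=0.0000). Price 4.0666; hedge Δ=0.1780, bond B=-15.5269.
  t=2,j=1: stock 150.6960 → up 173.3004 (V=44.5268), down 126.5846 (V=6.0740). Price 31.4746; hedge Δ=0.8231, bond B=-92.5667.
  t=2,j=2: stock 206.3100 → up 237.2565 (V=108.4829), down 173.3004 (V=44.5268). Price 84.8255; hedge Δ=1.0000, bond B=-121.4845.
  t=1,j=0: stock 131.0400 → up 150.6960 (V=31.4746), down 110.0736 (V=4.0666). Price 22.1863; hedge Δ=0.6747, bond B=-66.2267.
  t=1,j=1: stock 179.4000 → up 206.3100 (V=84.8255), down 150.6960 (V=31.4746). Price 65.4118; hedge Δ=0.9593, bond B=-106.6878.
  t=0,j=0: stock 156.0000 → up 179.4000 (V=65.4118), down 131.0400 (V=22.1863). Price 49.8702; hedge Δ=0.8938, bond B=-89.5670.
Root portfolio cost Δ·156+B reproduces V0=49.8702.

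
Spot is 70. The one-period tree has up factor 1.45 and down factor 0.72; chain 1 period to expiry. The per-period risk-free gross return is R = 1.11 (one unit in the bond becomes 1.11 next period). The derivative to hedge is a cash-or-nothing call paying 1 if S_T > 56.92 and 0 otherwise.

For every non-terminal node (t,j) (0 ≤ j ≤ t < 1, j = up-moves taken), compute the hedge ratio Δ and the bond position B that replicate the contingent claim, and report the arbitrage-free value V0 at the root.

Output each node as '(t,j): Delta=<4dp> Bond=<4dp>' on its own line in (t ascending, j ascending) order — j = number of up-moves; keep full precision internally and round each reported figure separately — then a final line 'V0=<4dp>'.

(0,0): Delta=0.0196 Bond=-0.8886
V0=0.4813

Under the risk-neutral measure, an up-move has probability p* = (R−d)/(u−d) = 0.5342 and values discount at R = 1.11.
At expiry t=1: V(1,0)=0.0000, V(1,1)=1.0000
  t=0,j=0: stock 70.0000 → up 101.5000 (V=1.0000), down 50.4000 (V=0.0000). Price 0.4813; hedge Δ=0.0196, bond B=-0.8886.
The time-0 hedge costs 0.4813, which is the no-arbitrage price.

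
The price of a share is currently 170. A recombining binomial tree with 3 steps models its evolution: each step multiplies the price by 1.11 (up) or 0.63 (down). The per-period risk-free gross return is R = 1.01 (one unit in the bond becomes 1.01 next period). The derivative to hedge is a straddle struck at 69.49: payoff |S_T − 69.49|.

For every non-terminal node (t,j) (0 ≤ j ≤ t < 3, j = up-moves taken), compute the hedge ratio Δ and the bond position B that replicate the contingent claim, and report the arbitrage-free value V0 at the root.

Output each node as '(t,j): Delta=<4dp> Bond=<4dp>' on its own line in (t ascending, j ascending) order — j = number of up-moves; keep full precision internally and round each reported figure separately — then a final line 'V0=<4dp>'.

Since d<R<u, set p* = (R−d)/(u−d) = 0.7917; price each node as the discounted p*-expectation of its children.
Terminal values V(3,·): V(3,0)=26.9820, V(3,1)=5.4050, V(3,2)=62.4679, V(3,3)=163.0073
(2,0): S=67.4730. Δ = (V_up−V_dn)/(S_up−S_dn) = (5.4050−26.9820)/(74.8950−42.5080) = -0.6662. V = [p*·5.4050 + (1−p*)·26.9820]/1.01 = 9.8022. B = V − Δ·S = 54.7543.
(2,1): S=118.8810. Δ = (V_up−V_dn)/(S_up−S_dn) = (62.4679−5.4050)/(131.9579−74.8950) = 1.0000. V = [p*·62.4679 + (1−p*)·5.4050]/1.01 = 50.0790. B = V − Δ·S = -68.8020.
(2,2): S=209.4570. Δ = (V_up−V_dn)/(S_up−S_dn) = (163.0073−62.4679)/(232.4973−131.9579) = 1.0000. V = [p*·163.0073 + (1−p*)·62.4679]/1.01 = 140.6550. B = V − Δ·S = -68.8020.
(1,0): S=107.1000. Δ = (V_up−V_dn)/(S_up−S_dn) = (50.0790−9.8022)/(118.8810−67.4730) = 0.7835. V = [p*·50.0790 + (1−p*)·9.8022]/1.01 = 41.2753. B = V − Δ·S = -42.6348.
(1,1): S=188.7000. Δ = (V_up−V_dn)/(S_up−S_dn) = (140.6550−50.0790)/(209.4570−118.8810) = 1.0000. V = [p*·140.6550 + (1−p*)·50.0790]/1.01 = 120.5792. B = V − Δ·S = -68.1208.
(0,0): S=170.0000. Δ = (V_up−V_dn)/(S_up−S_dn) = (120.5792−41.2753)/(188.7000−107.1000) = 0.9719. V = [p*·120.5792 + (1−p*)·41.2753]/1.01 = 103.0273. B = V − Δ·S = -62.1893.
Root portfolio cost Δ·170+B reproduces V0=103.0273.

(0,0): Delta=0.9719 Bond=-62.1893
(1,0): Delta=0.7835 Bond=-42.6348
(1,1): Delta=1.0000 Bond=-68.1208
(2,0): Delta=-0.6662 Bond=54.7543
(2,1): Delta=1.0000 Bond=-68.8020
(2,2): Delta=1.0000 Bond=-68.8020
V0=103.0273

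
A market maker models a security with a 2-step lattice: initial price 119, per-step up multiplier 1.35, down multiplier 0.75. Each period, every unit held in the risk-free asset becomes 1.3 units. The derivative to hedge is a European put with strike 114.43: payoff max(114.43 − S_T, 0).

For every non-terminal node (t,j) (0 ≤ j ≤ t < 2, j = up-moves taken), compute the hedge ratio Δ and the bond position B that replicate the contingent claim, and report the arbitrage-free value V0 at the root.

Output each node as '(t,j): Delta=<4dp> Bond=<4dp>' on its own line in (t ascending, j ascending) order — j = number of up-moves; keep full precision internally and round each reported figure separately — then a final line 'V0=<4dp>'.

The replicating-portfolio and risk-neutral prices coincide; use p* = (1.3−0.75)/(1.35−0.75) = 0.9167 for the latter.
Terminal values V(2,·): V(2,0)=47.4925, V(2,1)=0.0000, V(2,2)=0.0000
(1,0): S=89.2500. Δ = (V_up−V_dn)/(S_up−S_dn) = (0.0000−47.4925)/(120.4875−66.9375) = -0.8869. V = [p*·0.0000 + (1−p*)·47.4925]/1.3 = 3.0444. B = V − Δ·S = 82.1986.
(1,1): S=160.6500. Δ = (V_up−V_dn)/(S_up−S_dn) = (0.0000−0.0000)/(216.8775−120.4875) = 0.0000. V = [p*·0.0000 + (1−p*)·0.0000]/1.3 = 0.0000. B = V − Δ·S = 0.0000.
(0,0): S=119.0000. Δ = (V_up−V_dn)/(S_up−S_dn) = (0.0000−3.0444)/(160.6500−89.2500) = -0.0426. V = [p*·0.0000 + (1−p*)·3.0444]/1.3 = 0.1952. B = V − Δ·S = 5.2691.
Check: Δ(0,0)·S0 + B(0,0) = 0.1952 = V0.

(0,0): Delta=-0.0426 Bond=5.2691
(1,0): Delta=-0.8869 Bond=82.1986
(1,1): Delta=0.0000 Bond=0.0000
V0=0.1952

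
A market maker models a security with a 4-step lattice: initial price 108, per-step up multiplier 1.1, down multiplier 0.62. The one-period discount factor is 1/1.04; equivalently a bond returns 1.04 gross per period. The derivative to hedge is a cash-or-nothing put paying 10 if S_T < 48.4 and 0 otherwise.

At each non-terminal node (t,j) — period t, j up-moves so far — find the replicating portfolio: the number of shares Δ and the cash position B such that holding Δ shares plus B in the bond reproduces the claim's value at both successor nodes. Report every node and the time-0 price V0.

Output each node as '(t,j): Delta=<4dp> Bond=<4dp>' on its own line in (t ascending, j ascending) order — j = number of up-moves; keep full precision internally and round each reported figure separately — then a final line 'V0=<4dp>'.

Under the risk-neutral measure, an up-move has probability p* = (R−d)/(u−d) = 0.8750 and values discount at R = 1.04.
Terminal payoffs: V(4,0)=10.0000, V(4,1)=10.0000, V(4,2)=0.0000, V(4,3)=0.0000, V(4,4)=0.0000
  t=3,j=0: stock 25.7394 → up 28.3134 (V=10.0000), down 15.9584 (V=10.0000). Price 9.6154; hedge Δ=0.0000, bond B=9.6154.
  t=3,j=1: stock 45.6667 → up 50.2334 (V=0.0000), down 28.3134 (V=10.0000). Price 1.2019; hedge Δ=-0.4562, bond B=22.0353.
  t=3,j=2: stock 81.0216 → up 89.1238 (V=0.0000), down 50.2334 (V=0.0000). Price 0.0000; hedge Δ=0.0000, bond B=0.0000.
  t=3,j=3: stock 143.7480 → up 158.1228 (V=0.0000), down 89.1238 (V=0.0000). Price 0.0000; hedge Δ=0.0000, bond B=0.0000.
  t=2,j=0: stock 41.5152 → up 45.6667 (V=1.2019), down 25.7394 (V=9.6154). Price 2.1669; hedge Δ=-0.4222, bond B=19.6950.
  t=2,j=1: stock 73.6560 → up 81.0216 (V=0.0000), down 45.6667 (V=1.2019). Price 0.1445; hedge Δ=-0.0340, bond B=2.6485.
  t=2,j=2: stock 130.6800 → up 143.7480 (V=0.0000), down 81.0216 (V=0.0000). Price 0.0000; hedge Δ=0.0000, bond B=0.0000.
  t=1,j=0: stock 66.9600 → up 73.6560 (V=0.1445), down 41.5152 (V=2.1669). Price 0.3820; hedge Δ=-0.0629, bond B=4.5955.
  t=1,j=1: stock 118.8000 → up 130.6800 (V=0.0000), down 73.6560 (V=0.1445). Price 0.0174; hedge Δ=-0.0025, bond B=0.3183.
  t=0,j=0: stock 108.0000 → up 118.8000 (V=0.0174), down 66.9600 (V=0.3820). Price 0.0605; hedge Δ=-0.0070, bond B=0.8202.
Check: Δ(0,0)·S0 + B(0,0) = 0.0605 = V0.

(0,0): Delta=-0.0070 Bond=0.8202
(1,0): Delta=-0.0629 Bond=4.5955
(1,1): Delta=-0.0025 Bond=0.3183
(2,0): Delta=-0.4222 Bond=19.6950
(2,1): Delta=-0.0340 Bond=2.6485
(2,2): Delta=0.0000 Bond=0.0000
(3,0): Delta=0.0000 Bond=9.6154
(3,1): Delta=-0.4562 Bond=22.0353
(3,2): Delta=0.0000 Bond=0.0000
(3,3): Delta=0.0000 Bond=0.0000
V0=0.0605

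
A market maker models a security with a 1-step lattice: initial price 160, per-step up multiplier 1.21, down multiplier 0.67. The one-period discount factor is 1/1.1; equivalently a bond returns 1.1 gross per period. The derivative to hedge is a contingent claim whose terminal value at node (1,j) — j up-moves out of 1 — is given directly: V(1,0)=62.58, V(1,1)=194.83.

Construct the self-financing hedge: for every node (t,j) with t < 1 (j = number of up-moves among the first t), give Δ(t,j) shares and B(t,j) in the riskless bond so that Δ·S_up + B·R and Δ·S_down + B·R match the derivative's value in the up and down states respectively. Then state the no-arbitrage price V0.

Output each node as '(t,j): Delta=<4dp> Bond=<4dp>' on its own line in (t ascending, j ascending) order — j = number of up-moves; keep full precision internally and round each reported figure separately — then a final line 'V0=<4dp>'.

(0,0): Delta=1.5307 Bond=-92.2800
V0=152.6274

Since d<R<u, set p* = (R−d)/(u−d) = 0.7963; price each node as the discounted p*-expectation of its children.
Terminal payoffs: V(1,0)=62.5800, V(1,1)=194.8300
(0,0): S=160.0000. Δ = (V_up−V_dn)/(S_up−S_dn) = (194.8300−62.5800)/(193.6000−107.2000) = 1.5307. V = [p*·194.8300 + (1−p*)·62.5800]/1.1 = 152.6274. B = V − Δ·S = -92.2800.
Check: Δ(0,0)·S0 + B(0,0) = 152.6274 = V0.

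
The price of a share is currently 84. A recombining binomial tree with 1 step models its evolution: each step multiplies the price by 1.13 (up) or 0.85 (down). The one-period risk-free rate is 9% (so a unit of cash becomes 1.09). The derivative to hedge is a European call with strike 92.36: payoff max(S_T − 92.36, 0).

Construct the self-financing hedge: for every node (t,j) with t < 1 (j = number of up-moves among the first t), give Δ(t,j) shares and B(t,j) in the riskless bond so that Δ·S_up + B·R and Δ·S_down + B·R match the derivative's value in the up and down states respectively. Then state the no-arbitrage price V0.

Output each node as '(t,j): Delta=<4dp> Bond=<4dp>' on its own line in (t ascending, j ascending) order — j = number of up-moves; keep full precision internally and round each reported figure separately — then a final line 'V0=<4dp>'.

The replicating-portfolio and risk-neutral prices coincide; use p* = (1.09−0.85)/(1.13−0.85) = 0.8571 for the latter.
Terminal payoffs: V(1,0)=0.0000, V(1,1)=2.5600
Node (0,0) S=84.0000: V=(p*·2.5600+(1−p*)·0.0000)/1.09=2.0131; Δ=(2.5600−0.0000)/(94.9200−71.4000)=0.1088; B=V−Δ·S=-7.1298
The time-0 hedge costs 2.0131, which is the no-arbitrage price.

(0,0): Delta=0.1088 Bond=-7.1298
V0=2.0131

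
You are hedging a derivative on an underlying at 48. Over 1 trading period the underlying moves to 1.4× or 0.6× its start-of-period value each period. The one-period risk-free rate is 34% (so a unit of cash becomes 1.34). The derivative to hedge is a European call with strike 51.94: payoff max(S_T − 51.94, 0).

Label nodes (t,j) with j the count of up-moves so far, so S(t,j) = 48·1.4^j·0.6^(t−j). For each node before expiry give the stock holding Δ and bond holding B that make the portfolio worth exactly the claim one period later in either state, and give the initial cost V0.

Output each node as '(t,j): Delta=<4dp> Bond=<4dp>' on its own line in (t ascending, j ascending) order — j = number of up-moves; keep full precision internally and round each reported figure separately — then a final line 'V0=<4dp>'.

Since d<R<u, set p* = (R−d)/(u−d) = 0.9250; price each node as the discounted p*-expectation of its children.
Terminal payoffs: V(1,0)=0.0000, V(1,1)=15.2600
  t=0,j=0: stock 48.0000 → up 67.2000 (V=15.2600), down 28.8000 (V=0.0000). Price 10.5340; hedge Δ=0.3974, bond B=-8.5410.
Self-financing check: at every node Δ·S+B equals the discounted successor values.

(0,0): Delta=0.3974 Bond=-8.5410
V0=10.5340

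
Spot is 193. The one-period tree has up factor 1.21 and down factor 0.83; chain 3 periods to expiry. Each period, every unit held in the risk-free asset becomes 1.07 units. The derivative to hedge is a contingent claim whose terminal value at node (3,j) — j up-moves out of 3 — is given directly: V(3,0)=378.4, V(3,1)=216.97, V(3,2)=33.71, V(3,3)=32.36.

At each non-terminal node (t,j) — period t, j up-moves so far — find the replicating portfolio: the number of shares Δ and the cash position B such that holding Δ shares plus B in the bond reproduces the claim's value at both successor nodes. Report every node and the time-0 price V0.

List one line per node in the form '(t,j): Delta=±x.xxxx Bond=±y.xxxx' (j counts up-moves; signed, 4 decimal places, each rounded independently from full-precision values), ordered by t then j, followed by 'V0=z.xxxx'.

(0,0): Delta=-1.2831 Bond=327.4133
(1,0): Delta=-2.6901 Bond=575.7322
(1,1): Delta=-0.7200 Bond=218.8490
(2,0): Delta=-3.1951 Bond=683.1749
(2,1): Delta=-2.4881 Bond=576.8677
(2,2): Delta=-0.0126 Bond=34.2605
V0=79.7831

The replicating-portfolio and risk-neutral prices coincide; use p* = (1.07−0.83)/(1.21−0.83) = 0.6316 for the latter.
Payoff layer (t=3): V(3,0)=378.4000, V(3,1)=216.9700, V(3,2)=33.7100, V(3,3)=32.3600
(2,0): S=132.9577. Δ = (V_up−V_dn)/(S_up−S_dn) = (216.9700−378.4000)/(160.8788−110.3549) = -3.1951. V = [p*·216.9700 + (1−p*)·378.4000]/1.07 = 258.3591. B = V − Δ·S = 683.1749.
(2,1): S=193.8299. Δ = (V_up−V_dn)/(S_up−S_dn) = (33.7100−216.9700)/(234.5342−160.8788) = -2.4881. V = [p*·33.7100 + (1−p*)·216.9700]/1.07 = 94.6045. B = V − Δ·S = 576.8677.
(2,2): S=282.5713. Δ = (V_up−V_dn)/(S_up−S_dn) = (32.3600−33.7100)/(341.9113−234.5342) = -0.0126. V = [p*·32.3600 + (1−p*)·33.7100]/1.07 = 30.7078. B = V − Δ·S = 34.2605.
(1,0): S=160.1900. Δ = (V_up−V_dn)/(S_up−S_dn) = (94.6045−258.3591)/(193.8299−132.9577) = -2.6901. V = [p*·94.6045 + (1−p*)·258.3591]/1.07 = 144.7992. B = V − Δ·S = 575.7322.
(1,1): S=233.5300. Δ = (V_up−V_dn)/(S_up−S_dn) = (30.7078−94.6045)/(282.5713−193.8299) = -0.7200. V = [p*·30.7078 + (1−p*)·94.6045]/1.07 = 50.6997. B = V − Δ·S = 218.8490.
(0,0): S=193.0000. Δ = (V_up−V_dn)/(S_up−S_dn) = (50.6997−144.7992)/(233.5300−160.1900) = -1.2831. V = [p*·50.6997 + (1−p*)·144.7992]/1.07 = 79.7831. B = V − Δ·S = 327.4133.
Self-financing check: at every node Δ·S+B equals the discounted successor values.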